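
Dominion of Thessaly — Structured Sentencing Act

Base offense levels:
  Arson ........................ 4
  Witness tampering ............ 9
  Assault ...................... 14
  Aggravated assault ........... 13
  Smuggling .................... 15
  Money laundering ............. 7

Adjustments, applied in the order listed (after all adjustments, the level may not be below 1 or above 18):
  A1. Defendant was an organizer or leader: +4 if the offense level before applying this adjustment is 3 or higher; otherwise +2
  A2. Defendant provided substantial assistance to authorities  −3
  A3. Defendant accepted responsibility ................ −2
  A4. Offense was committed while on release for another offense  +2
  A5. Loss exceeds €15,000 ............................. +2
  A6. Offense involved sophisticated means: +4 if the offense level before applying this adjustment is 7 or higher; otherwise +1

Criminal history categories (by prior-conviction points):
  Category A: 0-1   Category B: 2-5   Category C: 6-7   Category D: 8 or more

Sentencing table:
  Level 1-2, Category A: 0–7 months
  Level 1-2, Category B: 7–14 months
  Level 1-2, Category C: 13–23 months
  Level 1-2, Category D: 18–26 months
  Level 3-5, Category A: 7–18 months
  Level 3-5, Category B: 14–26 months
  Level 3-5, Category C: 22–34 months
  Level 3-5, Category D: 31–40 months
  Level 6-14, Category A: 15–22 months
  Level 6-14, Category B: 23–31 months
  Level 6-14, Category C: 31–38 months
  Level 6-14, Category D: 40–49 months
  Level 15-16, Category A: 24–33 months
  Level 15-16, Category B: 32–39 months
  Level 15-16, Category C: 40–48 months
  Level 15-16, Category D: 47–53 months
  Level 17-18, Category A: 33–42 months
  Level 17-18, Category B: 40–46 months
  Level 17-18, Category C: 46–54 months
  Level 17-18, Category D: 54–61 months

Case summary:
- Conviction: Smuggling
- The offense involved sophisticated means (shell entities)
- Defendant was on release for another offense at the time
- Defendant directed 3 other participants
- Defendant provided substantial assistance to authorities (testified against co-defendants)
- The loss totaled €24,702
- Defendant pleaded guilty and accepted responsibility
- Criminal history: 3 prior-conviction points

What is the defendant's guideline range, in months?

40-46 months

Base offense level for smuggling: 15.
A1 applies (level before this adjustment is 15 ≥ 3, so +4): 15 + 4 = 19.
A2 applies: 19 − 3 = 16.
A3 applies: 16 − 2 = 14.
A4 applies: 14 + 2 = 16.
A5 applies: 16 + 2 = 18.
A6 applies (level before this adjustment is 18 ≥ 7, so +4): 18 + 4 = 22.
Level 22 exceeds the maximum of 18; capped at 18.
Final offense level: 18.
Criminal history: 3 prior points → Category B (2-5).
Level 18 falls in the 17-18 band.
Grid: Level 17-18 × Category B = 40-46 months.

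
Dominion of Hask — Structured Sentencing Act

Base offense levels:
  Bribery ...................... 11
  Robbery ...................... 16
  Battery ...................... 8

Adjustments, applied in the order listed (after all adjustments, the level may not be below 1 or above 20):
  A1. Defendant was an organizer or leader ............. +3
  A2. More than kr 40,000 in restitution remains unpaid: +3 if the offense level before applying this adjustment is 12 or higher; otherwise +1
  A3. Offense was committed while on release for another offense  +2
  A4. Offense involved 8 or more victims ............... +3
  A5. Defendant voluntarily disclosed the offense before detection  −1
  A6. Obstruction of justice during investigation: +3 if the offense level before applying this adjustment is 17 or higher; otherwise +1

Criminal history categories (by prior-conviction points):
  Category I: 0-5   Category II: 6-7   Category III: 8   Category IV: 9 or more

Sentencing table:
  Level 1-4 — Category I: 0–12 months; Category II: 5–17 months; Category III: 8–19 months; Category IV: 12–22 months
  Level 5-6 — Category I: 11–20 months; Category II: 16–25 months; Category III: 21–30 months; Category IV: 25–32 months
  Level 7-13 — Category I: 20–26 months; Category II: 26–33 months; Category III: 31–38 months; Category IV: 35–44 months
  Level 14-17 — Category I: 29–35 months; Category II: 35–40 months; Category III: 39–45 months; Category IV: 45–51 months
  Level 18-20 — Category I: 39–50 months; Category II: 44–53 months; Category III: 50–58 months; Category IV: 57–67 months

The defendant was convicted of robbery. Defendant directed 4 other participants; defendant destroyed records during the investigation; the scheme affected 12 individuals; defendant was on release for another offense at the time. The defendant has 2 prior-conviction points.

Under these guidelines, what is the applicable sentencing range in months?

Base offense level for robbery: 16.
A1 applies: 16 + 3 = 19.
A2 does not apply.
A3 applies: 19 + 2 = 21.
A4 applies: 21 + 3 = 24.
A5 does not apply.
A6 applies (level before this adjustment is 24 ≥ 17, so +3): 24 + 3 = 27.
Level 27 exceeds the maximum of 20; capped at 20.
Final offense level: 20.
Criminal history: 2 prior points → Category I (0-5).
Level 20 falls in the 18-20 band.
Grid: Level 18-20 × Category I = 39-50 months.

39-50 months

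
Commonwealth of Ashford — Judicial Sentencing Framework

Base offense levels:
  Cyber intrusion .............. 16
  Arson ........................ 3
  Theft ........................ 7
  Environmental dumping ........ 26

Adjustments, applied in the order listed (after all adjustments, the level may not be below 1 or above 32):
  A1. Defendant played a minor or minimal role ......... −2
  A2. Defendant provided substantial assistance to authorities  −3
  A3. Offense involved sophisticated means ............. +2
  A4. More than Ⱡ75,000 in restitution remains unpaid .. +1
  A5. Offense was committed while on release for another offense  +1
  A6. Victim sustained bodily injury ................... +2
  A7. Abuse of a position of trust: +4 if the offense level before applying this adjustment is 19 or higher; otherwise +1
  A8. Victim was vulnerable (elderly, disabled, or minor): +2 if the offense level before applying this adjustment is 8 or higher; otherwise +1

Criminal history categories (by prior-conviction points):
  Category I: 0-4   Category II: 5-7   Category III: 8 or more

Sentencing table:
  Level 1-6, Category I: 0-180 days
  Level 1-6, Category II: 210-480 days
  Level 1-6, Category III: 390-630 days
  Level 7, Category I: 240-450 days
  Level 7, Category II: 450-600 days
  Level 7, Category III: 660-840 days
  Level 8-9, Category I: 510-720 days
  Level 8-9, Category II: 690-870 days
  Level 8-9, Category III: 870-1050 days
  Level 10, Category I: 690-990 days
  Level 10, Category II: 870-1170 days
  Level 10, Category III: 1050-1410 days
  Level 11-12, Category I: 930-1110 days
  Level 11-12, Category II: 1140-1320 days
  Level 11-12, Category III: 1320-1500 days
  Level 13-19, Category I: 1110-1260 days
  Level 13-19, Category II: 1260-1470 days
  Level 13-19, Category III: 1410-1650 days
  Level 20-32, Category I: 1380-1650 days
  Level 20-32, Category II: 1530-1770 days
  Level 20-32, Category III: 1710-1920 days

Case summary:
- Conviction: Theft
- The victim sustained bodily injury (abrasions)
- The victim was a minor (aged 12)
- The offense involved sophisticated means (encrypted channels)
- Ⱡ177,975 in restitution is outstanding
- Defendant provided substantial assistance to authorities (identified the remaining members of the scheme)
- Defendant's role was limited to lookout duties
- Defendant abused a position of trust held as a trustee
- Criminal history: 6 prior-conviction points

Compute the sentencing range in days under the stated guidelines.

Base offense level for theft: 7.
A1 applies: 7 − 2 = 5.
A2 applies: 5 − 3 = 2.
A3 applies: 2 + 2 = 4.
A4 applies: 4 + 1 = 5.
A6 applies: 5 + 2 = 7.
A7 applies (level before this adjustment is 7 < 19, so +1): 7 + 1 = 8.
A8 applies (level before this adjustment is 8 ≥ 8, so +2): 8 + 2 = 10.
Final offense level: 10.
Criminal history: 6 prior points → Category II (5-7).
Level 10 falls in the 10 band.
Grid: Level 10 × Category II = 870-1170 days.

870-1170 days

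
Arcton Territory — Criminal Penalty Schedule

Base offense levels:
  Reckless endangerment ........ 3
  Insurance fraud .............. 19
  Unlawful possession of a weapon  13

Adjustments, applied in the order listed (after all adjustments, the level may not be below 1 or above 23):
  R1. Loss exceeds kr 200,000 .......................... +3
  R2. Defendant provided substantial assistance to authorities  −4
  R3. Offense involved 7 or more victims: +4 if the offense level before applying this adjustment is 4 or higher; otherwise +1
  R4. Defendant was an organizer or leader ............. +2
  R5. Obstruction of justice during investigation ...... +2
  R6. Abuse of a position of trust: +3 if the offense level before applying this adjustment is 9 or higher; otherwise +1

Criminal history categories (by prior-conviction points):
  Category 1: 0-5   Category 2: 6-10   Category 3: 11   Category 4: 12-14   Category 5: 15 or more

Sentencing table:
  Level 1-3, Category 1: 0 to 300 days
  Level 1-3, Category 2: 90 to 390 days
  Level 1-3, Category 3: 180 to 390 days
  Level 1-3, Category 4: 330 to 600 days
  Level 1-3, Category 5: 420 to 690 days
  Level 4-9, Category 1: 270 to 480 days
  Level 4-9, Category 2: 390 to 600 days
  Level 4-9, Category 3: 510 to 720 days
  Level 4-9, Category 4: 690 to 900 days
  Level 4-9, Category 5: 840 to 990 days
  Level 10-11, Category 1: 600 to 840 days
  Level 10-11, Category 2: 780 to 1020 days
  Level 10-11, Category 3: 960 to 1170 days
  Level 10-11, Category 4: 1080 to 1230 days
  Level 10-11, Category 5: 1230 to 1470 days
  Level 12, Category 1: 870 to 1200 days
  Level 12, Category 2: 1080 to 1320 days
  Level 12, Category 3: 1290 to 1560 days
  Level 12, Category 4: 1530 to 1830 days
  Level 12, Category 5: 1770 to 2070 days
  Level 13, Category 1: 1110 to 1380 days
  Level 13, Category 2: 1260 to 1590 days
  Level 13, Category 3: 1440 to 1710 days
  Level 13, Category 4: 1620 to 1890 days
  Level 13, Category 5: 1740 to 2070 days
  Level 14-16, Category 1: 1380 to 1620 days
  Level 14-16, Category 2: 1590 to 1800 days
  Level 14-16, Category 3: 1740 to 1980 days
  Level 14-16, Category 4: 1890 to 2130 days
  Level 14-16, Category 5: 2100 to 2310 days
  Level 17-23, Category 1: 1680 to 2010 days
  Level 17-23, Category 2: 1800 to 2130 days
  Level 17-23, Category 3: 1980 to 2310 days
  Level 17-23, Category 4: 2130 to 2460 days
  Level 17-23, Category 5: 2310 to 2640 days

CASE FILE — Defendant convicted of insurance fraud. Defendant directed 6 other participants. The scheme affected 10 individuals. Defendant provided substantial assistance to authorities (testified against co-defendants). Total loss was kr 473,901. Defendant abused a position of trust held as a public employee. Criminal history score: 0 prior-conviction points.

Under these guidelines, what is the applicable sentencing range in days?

1680-2010 days

Base offense level for insurance fraud: 19.
R1 applies: 19 + 3 = 22.
R2 applies: 22 − 4 = 18.
R3 applies (level before this adjustment is 18 ≥ 4, so +4): 18 + 4 = 22.
R4 applies: 22 + 2 = 24.
R5 does not apply.
R6 applies (level before this adjustment is 24 ≥ 9, so +3): 24 + 3 = 27.
Level 27 exceeds the maximum of 23; capped at 23.
Final offense level: 23.
Criminal history: 0 prior points → Category 1 (0-5).
Level 23 falls in the 17-23 band.
Grid: Level 17-23 × Category 1 = 1680-2010 days.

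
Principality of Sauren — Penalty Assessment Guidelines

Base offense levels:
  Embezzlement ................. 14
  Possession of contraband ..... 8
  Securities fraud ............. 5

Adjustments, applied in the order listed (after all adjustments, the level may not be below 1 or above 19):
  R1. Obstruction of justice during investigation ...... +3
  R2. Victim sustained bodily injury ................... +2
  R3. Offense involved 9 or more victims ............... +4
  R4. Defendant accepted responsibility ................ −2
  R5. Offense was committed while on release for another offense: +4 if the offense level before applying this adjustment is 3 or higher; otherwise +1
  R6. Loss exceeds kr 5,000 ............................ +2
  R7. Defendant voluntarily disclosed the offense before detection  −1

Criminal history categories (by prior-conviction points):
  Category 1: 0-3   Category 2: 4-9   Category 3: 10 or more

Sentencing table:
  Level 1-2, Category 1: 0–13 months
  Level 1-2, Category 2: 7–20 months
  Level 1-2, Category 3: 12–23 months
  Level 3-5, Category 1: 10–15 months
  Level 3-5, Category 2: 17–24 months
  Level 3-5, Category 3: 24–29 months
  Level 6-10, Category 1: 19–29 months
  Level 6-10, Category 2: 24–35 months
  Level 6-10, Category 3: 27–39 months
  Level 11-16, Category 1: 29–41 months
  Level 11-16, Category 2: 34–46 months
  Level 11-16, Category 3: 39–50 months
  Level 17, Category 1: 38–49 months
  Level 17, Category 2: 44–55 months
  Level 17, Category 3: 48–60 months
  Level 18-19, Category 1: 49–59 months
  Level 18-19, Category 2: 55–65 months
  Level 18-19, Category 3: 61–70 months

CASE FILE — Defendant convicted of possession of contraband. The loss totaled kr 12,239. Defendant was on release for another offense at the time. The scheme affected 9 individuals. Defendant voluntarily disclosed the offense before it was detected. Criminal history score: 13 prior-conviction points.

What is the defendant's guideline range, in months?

Base offense level for possession of contraband: 8.
R1 does not apply.
R2 does not apply.
R3 applies: 8 + 4 = 12.
R5 applies (level before this adjustment is 12 ≥ 3, so +4): 12 + 4 = 16.
R6 applies: 16 + 2 = 18.
R7 applies: 18 − 1 = 17.
Final offense level: 17.
Criminal history: 13 prior points → Category 3 (10+).
Level 17 falls in the 17 band.
Grid: Level 17 × Category 3 = 48-60 months.

48-60 months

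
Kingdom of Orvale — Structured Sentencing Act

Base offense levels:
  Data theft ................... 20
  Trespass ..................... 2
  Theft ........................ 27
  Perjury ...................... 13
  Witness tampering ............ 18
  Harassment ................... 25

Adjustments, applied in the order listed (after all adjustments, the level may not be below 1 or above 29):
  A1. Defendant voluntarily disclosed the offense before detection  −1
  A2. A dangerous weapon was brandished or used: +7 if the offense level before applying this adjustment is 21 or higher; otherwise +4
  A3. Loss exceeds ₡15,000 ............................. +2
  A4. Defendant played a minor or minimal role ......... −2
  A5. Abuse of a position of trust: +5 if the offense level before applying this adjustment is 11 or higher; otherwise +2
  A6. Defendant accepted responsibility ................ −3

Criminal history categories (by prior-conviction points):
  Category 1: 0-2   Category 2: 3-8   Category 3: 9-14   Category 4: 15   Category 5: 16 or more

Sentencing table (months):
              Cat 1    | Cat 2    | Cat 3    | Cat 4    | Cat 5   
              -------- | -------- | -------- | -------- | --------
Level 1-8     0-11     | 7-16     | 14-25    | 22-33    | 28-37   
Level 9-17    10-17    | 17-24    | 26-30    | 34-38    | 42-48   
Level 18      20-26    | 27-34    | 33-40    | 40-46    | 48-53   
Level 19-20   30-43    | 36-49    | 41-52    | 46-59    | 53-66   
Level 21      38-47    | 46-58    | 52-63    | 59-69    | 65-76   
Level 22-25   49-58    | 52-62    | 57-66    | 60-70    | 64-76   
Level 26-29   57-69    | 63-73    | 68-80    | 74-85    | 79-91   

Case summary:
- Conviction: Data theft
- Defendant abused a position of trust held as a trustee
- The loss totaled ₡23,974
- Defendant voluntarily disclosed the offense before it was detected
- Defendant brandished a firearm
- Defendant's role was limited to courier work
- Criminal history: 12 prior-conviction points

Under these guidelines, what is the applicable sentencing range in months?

Base offense level for data theft: 20.
A1 applies: 20 − 1 = 19.
A2 applies (level before this adjustment is 19 < 21, so +4): 19 + 4 = 23.
A3 applies: 23 + 2 = 25.
A4 applies: 25 − 2 = 23.
A5 applies (level before this adjustment is 23 ≥ 11, so +5): 23 + 5 = 28.
A6 does not apply.
Final offense level: 28.
Criminal history: 12 prior points → Category 3 (9-14).
Level 28 falls in the 26-29 band.
Grid: Level 26-29 × Category 3 = 68-80 months.

68-80 months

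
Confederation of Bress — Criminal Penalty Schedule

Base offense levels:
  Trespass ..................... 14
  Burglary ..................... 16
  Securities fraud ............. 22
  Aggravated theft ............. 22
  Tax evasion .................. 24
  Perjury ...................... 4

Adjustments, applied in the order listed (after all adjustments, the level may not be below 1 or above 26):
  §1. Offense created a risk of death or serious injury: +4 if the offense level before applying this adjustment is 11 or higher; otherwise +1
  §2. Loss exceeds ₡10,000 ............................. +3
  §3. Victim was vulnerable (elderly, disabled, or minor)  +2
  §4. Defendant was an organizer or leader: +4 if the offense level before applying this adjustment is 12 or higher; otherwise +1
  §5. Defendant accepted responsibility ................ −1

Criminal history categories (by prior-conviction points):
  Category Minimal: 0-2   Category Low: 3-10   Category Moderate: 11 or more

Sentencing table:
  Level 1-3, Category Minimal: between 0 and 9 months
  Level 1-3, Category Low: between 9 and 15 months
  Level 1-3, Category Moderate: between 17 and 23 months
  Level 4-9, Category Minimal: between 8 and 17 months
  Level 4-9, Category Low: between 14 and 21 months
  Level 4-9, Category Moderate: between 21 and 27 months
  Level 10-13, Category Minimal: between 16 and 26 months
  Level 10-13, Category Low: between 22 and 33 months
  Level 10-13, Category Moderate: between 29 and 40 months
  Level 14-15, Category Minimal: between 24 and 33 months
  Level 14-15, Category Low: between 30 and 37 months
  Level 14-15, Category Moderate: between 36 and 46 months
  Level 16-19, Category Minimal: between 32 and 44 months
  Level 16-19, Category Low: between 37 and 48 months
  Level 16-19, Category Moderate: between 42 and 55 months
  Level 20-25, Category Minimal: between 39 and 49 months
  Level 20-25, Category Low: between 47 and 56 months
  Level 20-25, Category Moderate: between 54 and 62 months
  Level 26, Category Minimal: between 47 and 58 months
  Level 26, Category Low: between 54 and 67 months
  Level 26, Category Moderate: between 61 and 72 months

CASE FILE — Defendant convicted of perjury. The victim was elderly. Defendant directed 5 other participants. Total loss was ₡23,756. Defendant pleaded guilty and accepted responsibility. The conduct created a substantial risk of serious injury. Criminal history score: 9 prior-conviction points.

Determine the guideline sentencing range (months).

22-33 months

Base offense level for perjury: 4.
§1 applies (level before this adjustment is 4 < 11, so +1): 4 + 1 = 5.
§2 applies: 5 + 3 = 8.
§3 applies: 8 + 2 = 10.
§4 applies (level before this adjustment is 10 < 12, so +1): 10 + 1 = 11.
§5 applies: 11 − 1 = 10.
Final offense level: 10.
Criminal history: 9 prior points → Category Low (3-10).
Level 10 falls in the 10-13 band.
Grid: Level 10-13 × Category Low = 22-33 months.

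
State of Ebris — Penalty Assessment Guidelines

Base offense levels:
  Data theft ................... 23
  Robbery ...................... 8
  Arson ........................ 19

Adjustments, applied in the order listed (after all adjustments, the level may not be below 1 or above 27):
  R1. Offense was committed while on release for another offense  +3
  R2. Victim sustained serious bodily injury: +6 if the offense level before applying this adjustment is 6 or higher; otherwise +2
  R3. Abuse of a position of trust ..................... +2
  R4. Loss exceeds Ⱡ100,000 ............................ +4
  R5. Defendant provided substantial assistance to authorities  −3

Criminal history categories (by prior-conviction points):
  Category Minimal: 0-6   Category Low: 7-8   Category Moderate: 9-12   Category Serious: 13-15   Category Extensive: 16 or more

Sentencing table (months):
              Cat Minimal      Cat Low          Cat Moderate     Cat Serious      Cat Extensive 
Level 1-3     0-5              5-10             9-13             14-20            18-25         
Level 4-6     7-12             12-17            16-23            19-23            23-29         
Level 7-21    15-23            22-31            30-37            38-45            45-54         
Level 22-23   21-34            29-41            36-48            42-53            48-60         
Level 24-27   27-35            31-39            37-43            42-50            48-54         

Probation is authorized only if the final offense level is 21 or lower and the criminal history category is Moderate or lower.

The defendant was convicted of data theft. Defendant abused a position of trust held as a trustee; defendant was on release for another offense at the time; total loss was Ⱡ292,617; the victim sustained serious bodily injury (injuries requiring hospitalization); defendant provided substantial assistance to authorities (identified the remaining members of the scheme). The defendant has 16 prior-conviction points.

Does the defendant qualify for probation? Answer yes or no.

No

Base offense level for data theft: 23.
R1 applies: 23 + 3 = 26.
R2 applies (level before this adjustment is 26 ≥ 6, so +6): 26 + 6 = 32.
R3 applies: 32 + 2 = 34.
R4 applies: 34 + 4 = 38.
R5 applies: 38 − 3 = 35.
Level 35 exceeds the maximum of 27; capped at 27.
Final offense level: 27.
Criminal history: 16 prior points → Category Extensive (16+).
Level 27 falls in the 24-27 band.
Grid: Level 24-27 × Category Extensive = 48-54 months.
Probation check: level 27 > 21 and category Extensive > Moderate → not eligible.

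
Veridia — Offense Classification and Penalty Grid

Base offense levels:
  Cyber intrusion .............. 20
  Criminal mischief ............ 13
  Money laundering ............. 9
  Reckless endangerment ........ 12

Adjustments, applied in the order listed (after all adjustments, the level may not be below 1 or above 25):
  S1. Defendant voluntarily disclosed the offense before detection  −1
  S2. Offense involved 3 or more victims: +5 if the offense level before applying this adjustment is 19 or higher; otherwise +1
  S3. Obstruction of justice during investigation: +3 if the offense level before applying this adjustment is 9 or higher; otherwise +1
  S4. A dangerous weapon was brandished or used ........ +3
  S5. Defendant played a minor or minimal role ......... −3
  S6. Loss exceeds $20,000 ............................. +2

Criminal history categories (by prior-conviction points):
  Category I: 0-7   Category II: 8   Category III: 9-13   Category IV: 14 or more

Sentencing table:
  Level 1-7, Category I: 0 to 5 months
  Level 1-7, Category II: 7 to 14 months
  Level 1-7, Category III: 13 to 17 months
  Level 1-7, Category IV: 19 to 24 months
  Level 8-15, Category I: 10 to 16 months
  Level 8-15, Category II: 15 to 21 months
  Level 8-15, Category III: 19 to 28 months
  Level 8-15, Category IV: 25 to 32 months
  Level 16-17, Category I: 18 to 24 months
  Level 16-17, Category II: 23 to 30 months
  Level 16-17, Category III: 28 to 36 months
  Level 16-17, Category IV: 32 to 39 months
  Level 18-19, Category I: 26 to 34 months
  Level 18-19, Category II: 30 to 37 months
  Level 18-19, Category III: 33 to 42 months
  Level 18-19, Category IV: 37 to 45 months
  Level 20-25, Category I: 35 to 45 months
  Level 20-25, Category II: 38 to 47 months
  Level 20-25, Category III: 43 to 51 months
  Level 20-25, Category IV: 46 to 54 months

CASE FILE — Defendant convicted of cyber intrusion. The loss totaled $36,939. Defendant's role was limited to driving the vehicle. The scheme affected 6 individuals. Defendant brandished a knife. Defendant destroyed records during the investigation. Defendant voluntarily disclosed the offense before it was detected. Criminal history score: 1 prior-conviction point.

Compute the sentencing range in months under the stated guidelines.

35-45 months

Base offense level for cyber intrusion: 20.
S1 applies: 20 − 1 = 19.
S2 applies (level before this adjustment is 19 ≥ 19, so +5): 19 + 5 = 24.
S3 applies (level before this adjustment is 24 ≥ 9, so +3): 24 + 3 = 27.
S4 applies: 27 + 3 = 30.
S5 applies: 30 − 3 = 27.
S6 applies: 27 + 2 = 29.
Level 29 exceeds the maximum of 25; capped at 25.
Final offense level: 25.
Criminal history: 1 prior point → Category I (0-7).
Level 25 falls in the 20-25 band.
Grid: Level 20-25 × Category I = 35-45 months.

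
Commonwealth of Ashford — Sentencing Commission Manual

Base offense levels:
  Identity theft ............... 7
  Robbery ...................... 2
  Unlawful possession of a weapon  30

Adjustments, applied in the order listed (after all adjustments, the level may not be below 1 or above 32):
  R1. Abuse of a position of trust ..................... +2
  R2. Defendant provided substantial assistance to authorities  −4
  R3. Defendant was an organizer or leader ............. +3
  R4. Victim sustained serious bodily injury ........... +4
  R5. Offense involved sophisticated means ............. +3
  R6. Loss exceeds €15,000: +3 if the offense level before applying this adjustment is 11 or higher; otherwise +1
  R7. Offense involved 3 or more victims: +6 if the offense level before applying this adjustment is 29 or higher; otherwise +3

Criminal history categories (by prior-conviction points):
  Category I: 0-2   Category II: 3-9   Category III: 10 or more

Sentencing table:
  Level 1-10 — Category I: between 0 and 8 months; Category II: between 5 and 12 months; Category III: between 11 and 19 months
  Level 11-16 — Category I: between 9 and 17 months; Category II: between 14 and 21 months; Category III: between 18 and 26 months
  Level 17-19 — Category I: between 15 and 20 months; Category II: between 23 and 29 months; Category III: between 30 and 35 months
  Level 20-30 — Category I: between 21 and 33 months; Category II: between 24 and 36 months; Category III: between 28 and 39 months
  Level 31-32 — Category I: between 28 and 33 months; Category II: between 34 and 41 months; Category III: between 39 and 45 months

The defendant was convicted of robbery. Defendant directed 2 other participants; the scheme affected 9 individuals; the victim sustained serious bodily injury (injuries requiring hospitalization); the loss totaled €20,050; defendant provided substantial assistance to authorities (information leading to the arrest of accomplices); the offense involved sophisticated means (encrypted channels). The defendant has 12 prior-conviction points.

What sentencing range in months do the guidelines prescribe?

Base offense level for robbery: 2.
R1 does not apply.
R2 applies: 2 − 4 = -2.
R3 applies: -2 + 3 = 1.
R4 applies: 1 + 4 = 5.
R5 applies: 5 + 3 = 8.
R6 applies (level before this adjustment is 8 < 11, so +1): 8 + 1 = 9.
R7 applies (level before this adjustment is 9 < 29, so +3): 9 + 3 = 12.
Final offense level: 12.
Criminal history: 12 prior points → Category III (10+).
Level 12 falls in the 11-16 band.
Grid: Level 11-16 × Category III = 18-26 months.

18-26 months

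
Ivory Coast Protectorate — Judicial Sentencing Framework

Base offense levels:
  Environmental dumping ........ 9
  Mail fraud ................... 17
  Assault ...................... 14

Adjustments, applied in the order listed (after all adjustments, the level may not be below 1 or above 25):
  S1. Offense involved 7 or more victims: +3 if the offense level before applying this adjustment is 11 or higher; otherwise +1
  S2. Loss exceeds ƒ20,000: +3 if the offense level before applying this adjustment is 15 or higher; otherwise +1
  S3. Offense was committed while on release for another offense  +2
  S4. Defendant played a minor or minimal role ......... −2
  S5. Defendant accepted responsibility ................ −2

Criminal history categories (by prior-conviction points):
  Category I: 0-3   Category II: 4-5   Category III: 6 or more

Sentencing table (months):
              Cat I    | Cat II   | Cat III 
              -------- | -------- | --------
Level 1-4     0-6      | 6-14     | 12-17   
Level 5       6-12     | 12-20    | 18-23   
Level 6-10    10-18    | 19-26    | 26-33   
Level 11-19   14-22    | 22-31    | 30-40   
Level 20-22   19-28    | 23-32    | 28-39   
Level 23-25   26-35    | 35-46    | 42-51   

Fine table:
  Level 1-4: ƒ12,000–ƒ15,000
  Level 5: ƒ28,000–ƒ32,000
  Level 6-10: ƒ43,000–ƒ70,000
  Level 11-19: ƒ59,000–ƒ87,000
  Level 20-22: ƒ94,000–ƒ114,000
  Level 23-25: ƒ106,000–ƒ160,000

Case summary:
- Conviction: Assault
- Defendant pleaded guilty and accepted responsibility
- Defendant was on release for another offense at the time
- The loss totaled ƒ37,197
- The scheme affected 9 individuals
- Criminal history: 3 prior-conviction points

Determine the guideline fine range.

ƒ94,000–ƒ114,000

Base offense level for assault: 14.
S1 applies (level before this adjustment is 14 ≥ 11, so +3): 14 + 3 = 17.
S2 applies (level before this adjustment is 17 ≥ 15, so +3): 17 + 3 = 20.
S3 applies: 20 + 2 = 22.
S4 does not apply.
S5 applies: 22 − 2 = 20.
Final offense level: 20.
Level 20 falls in the 20-22 band.
Fine table: Level 20-22 → ƒ94,000–ƒ114,000.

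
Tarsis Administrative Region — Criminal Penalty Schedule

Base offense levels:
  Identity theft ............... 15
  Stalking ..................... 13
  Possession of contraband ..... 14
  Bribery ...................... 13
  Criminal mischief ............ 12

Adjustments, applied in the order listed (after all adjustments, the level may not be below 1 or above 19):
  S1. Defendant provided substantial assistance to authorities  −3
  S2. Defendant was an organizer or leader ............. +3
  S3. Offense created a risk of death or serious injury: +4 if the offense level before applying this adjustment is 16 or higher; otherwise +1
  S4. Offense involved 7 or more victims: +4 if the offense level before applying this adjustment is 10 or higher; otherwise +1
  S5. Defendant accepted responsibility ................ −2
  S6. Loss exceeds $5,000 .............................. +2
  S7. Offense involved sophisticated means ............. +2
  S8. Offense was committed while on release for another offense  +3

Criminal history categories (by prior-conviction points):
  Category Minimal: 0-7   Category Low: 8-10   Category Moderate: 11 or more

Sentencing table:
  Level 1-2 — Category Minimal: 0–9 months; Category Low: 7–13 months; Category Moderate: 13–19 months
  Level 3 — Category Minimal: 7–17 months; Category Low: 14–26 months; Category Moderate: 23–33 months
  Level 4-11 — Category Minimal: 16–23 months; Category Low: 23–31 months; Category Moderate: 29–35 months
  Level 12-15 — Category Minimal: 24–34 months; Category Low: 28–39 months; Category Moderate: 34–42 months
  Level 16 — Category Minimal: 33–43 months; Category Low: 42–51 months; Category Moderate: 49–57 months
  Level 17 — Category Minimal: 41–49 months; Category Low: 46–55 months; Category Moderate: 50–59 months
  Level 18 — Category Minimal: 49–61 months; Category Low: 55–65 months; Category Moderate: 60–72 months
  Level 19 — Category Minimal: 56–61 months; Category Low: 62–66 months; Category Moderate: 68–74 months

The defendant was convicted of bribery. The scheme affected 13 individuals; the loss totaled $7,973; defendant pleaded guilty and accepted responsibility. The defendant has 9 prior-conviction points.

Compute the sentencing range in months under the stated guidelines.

46-55 months

Base offense level for bribery: 13.
S4 applies (level before this adjustment is 13 ≥ 10, so +4): 13 + 4 = 17.
S5 applies: 17 − 2 = 15.
S6 applies: 15 + 2 = 17.
S7 does not apply.
S8 does not apply.
Final offense level: 17.
Criminal history: 9 prior points → Category Low (8-10).
Level 17 falls in the 17 band.
Grid: Level 17 × Category Low = 46-55 months.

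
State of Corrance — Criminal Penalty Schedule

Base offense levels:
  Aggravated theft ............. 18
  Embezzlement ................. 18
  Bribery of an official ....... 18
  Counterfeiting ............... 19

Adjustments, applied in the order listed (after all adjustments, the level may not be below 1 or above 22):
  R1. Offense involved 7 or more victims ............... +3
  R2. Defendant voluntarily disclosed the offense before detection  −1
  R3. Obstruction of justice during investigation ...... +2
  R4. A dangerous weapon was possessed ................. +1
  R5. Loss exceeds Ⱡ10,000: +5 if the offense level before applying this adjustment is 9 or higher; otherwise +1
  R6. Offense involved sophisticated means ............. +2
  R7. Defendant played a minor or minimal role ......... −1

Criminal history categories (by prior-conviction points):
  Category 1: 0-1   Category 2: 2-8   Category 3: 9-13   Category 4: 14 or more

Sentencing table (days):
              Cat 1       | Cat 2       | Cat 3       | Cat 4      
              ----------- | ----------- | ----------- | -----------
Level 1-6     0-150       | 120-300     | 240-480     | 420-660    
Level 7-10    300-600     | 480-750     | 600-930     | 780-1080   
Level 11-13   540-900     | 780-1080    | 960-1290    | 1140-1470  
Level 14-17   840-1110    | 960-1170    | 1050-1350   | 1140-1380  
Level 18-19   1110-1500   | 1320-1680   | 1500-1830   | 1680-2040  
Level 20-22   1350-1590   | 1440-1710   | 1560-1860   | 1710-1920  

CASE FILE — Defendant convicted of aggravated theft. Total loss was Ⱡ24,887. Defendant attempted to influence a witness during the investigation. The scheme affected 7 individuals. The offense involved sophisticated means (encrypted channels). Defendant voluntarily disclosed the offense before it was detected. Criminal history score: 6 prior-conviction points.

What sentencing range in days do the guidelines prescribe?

1440-1710 days

Base offense level for aggravated theft: 18.
R1 applies: 18 + 3 = 21.
R2 applies: 21 − 1 = 20.
R3 applies: 20 + 2 = 22.
R5 applies (level before this adjustment is 22 ≥ 9, so +5): 22 + 5 = 27.
R6 applies: 27 + 2 = 29.
R7 does not apply.
Level 29 exceeds the maximum of 22; capped at 22.
Final offense level: 22.
Criminal history: 6 prior points → Category 2 (2-8).
Level 22 falls in the 20-22 band.
Grid: Level 20-22 × Category 2 = 1440-1710 days.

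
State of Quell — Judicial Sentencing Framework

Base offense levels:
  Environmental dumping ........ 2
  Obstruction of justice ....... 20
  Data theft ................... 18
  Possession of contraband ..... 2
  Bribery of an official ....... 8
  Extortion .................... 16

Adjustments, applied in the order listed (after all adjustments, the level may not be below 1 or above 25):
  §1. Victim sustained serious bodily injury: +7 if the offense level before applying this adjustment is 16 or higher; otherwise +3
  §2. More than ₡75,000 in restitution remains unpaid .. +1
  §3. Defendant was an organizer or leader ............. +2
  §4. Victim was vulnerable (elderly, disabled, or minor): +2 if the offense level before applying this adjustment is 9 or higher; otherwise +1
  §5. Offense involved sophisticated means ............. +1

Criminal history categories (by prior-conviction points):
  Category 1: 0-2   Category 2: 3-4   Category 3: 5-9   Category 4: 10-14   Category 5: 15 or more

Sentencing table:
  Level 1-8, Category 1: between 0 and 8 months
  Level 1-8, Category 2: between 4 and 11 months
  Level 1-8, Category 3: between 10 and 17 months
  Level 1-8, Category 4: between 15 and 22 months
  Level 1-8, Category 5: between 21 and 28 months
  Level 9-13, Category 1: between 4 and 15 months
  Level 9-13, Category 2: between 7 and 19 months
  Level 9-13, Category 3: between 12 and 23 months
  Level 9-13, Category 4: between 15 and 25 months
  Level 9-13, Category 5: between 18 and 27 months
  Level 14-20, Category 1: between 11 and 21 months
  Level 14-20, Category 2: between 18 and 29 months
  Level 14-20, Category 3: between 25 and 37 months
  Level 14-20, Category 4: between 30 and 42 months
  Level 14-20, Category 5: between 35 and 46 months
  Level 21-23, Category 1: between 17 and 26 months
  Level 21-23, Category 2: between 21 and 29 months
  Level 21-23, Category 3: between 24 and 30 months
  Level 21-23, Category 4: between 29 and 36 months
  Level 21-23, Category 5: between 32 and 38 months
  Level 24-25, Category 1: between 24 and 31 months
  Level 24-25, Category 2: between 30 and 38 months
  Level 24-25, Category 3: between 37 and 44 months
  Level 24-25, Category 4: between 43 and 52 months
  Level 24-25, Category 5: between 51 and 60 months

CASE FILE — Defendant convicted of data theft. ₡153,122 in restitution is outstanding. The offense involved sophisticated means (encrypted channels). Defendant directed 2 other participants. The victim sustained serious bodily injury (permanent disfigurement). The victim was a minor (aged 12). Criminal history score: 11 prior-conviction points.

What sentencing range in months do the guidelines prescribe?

Base offense level for data theft: 18.
§1 applies (level before this adjustment is 18 ≥ 16, so +7): 18 + 7 = 25.
§2 applies: 25 + 1 = 26.
§3 applies: 26 + 2 = 28.
§4 applies (level before this adjustment is 28 ≥ 9, so +2): 28 + 2 = 30.
§5 applies: 30 + 1 = 31.
Level 31 exceeds the maximum of 25; capped at 25.
Final offense level: 25.
Criminal history: 11 prior points → Category 4 (10-14).
Level 25 falls in the 24-25 band.
Grid: Level 24-25 × Category 4 = 43-52 months.

43-52 months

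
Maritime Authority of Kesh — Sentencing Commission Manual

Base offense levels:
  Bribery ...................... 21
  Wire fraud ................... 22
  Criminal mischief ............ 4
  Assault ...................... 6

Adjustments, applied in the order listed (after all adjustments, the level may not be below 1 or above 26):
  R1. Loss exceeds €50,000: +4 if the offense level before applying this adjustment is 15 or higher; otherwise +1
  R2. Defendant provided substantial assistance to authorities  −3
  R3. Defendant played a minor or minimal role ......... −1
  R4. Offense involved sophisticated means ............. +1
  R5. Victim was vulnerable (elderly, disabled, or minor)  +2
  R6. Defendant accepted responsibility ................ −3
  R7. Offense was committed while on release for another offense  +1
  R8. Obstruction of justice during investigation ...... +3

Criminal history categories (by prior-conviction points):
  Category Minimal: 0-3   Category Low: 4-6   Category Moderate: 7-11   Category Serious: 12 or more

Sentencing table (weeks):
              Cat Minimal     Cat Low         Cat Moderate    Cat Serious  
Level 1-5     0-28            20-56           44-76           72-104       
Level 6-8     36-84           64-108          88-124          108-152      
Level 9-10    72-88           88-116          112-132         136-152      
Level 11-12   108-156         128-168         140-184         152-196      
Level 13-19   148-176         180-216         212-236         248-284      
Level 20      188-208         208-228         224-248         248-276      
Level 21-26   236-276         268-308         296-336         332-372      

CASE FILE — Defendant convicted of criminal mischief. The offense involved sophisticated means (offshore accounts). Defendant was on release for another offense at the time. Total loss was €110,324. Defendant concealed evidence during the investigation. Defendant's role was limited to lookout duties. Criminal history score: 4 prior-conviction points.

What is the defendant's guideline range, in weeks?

88-116 weeks

Base offense level for criminal mischief: 4.
R1 applies (level before this adjustment is 4 < 15, so +1): 4 + 1 = 5.
R2 does not apply.
R3 applies: 5 − 1 = 4.
R4 applies: 4 + 1 = 5.
R5 does not apply.
R6 does not apply.
R7 applies: 5 + 1 = 6.
R8 applies: 6 + 3 = 9.
Final offense level: 9.
Criminal history: 4 prior points → Category Low (4-6).
Level 9 falls in the 9-10 band.
Grid: Level 9-10 × Category Low = 88-116 weeks.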